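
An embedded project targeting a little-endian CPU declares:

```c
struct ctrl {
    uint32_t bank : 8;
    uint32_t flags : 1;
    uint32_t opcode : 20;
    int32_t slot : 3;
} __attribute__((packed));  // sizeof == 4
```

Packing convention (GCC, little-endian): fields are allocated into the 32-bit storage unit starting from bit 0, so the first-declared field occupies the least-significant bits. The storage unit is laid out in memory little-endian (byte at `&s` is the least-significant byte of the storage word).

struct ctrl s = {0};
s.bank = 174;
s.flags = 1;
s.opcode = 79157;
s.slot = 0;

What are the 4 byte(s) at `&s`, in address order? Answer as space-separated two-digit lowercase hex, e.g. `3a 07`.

bank:8 = 174 → 0xae << 0 → word 0x000000ae
flags:1 = 1 → 0x1 << 8 → word 0x000001ae
opcode:20 = 79157 → 0x13535 << 9 → word 0x026a6bae
slot:3 = 0 → 0x0 << 29 → word 0x026a6bae
word = 0x026a6bae → little-endian bytes:
  [0]=0xae  [1]=0x6b  [2]=0x6a  [3]=0x02

ae 6b 6a 02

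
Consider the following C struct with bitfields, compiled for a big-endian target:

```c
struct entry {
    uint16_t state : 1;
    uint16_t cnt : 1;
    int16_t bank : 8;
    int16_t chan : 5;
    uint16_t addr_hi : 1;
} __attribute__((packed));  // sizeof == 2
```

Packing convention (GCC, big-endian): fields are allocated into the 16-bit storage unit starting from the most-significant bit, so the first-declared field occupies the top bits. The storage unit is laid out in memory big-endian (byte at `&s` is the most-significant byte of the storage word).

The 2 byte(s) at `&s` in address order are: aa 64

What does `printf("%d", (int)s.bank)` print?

-87

[0]=0xaa [1]=0x64 (big-endian) → word 0xaa64
state [15+:1] = (word>>15) & 0x1 = 1
cnt [14+:1] = (word>>14) & 0x1 = 0
bank [6+:8] = (word>>6) & 0xff = 169  ←
chan [1+:5] = (word>>1) & 0x1f = 18
addr_hi [0+:1] = (word>>0) & 0x1 = 0
bank signed 8b, MSB=1: 169 - 256 = -87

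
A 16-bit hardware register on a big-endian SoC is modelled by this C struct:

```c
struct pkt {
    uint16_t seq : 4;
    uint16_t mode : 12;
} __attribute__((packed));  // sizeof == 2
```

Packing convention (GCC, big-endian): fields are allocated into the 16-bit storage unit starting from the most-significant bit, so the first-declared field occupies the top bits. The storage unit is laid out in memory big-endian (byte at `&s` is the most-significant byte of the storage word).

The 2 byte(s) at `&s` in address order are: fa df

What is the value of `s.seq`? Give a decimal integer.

15

[0]=0xfa [1]=0xdf (big-endian) → word 0xfadf
seq [12+:4] = (word>>12) & 0xf = 15  ←
mode [0+:12] = (word>>0) & 0xfff = 2783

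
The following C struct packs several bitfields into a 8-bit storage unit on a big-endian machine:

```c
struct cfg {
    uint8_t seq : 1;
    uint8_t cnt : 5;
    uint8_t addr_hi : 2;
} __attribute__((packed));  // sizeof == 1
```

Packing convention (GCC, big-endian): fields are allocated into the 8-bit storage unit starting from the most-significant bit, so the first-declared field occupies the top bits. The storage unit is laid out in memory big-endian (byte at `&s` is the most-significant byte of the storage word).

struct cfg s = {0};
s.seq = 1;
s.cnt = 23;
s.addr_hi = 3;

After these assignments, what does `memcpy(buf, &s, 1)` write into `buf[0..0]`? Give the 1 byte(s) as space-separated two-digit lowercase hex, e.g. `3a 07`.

df

seq (1b) val=1 bits=0x1 at bit 7: 0x80
cnt (5b) val=23 bits=0x17 at bit 2: 0xdc
addr_hi (2b) val=3 bits=0x3 at bit 0: 0xdf
word = 0xdf → big-endian bytes:
  [0]=0xdf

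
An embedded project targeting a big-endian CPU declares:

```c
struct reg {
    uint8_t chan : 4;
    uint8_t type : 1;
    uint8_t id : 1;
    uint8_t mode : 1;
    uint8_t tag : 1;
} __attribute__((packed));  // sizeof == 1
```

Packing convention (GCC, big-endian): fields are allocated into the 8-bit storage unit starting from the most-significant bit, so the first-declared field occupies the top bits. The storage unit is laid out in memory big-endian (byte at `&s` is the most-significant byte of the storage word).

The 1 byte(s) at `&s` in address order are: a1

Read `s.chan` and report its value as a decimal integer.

10

[0]=0xa1 (big-endian) → word 0xa1
chan:4 @ bit 4 → (0xa1>>4)&0xf = 0xa  ←
type:1 @ bit 3 → (0xa1>>3)&0x1 = 0x0
id:1 @ bit 2 → (0xa1>>2)&0x1 = 0x0
mode:1 @ bit 1 → (0xa1>>1)&0x1 = 0x0
tag:1 @ bit 0 → (0xa1>>0)&0x1 = 0x1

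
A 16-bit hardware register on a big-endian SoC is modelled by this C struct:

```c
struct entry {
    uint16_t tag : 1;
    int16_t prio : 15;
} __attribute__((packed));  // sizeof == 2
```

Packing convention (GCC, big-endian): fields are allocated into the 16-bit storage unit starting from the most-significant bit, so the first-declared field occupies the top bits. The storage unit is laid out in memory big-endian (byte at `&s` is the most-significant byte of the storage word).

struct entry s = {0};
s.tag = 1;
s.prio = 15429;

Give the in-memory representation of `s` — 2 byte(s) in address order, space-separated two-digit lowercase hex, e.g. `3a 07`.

tag (1b) val=1 bits=0x1 at bit 15: 0x8000
prio (15b) val=15429 bits=0x3c45 at bit 0: 0xbc45
word = 0xbc45 → big-endian bytes:
  [0]=0xbc  [1]=0x45

bc 45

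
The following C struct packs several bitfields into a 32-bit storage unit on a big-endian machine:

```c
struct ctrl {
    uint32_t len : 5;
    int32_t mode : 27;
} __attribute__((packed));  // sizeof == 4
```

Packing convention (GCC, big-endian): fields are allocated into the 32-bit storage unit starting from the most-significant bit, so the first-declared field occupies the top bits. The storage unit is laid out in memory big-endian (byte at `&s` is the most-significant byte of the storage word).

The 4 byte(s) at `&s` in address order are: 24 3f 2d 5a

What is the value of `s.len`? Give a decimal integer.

4

[0]=0x24 [1]=0x3f [2]=0x2d [3]=0x5a (big-endian) → word 0x243f2d5a
len [27+:5] = (word>>27) & 0x1f = 4  ←
mode [0+:27] = (word>>0) & 0x7ffffff = 71249242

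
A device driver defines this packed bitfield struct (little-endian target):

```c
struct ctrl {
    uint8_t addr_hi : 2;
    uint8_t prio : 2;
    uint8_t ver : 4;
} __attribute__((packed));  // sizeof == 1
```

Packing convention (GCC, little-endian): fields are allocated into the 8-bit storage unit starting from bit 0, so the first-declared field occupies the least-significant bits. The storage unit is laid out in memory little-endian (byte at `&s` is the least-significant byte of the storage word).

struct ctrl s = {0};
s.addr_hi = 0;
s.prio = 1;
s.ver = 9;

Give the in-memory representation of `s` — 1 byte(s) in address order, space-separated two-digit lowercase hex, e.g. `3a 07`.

94

[0+:2] addr_hi=0 & 0x3 = 0x0; word=0x00
[2+:2] prio=1 & 0x3 = 0x1; word=0x04
[4+:4] ver=9 & 0xf = 0x9; word=0x94
word = 0x94 → little-endian bytes:
  [0]=0x94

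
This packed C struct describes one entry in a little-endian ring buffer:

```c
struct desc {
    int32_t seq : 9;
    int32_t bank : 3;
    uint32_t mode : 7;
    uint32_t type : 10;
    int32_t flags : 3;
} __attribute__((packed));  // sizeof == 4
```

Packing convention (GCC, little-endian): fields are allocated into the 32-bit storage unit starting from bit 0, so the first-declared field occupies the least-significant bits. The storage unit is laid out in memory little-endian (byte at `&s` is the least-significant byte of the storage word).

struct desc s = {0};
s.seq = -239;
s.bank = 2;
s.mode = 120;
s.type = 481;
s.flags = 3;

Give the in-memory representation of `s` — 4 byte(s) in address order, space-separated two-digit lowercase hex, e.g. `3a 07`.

seq (9b) val=-239 bits=0x111 at bit 0: 0x00000111
bank (3b) val=2 bits=0x2 at bit 9: 0x00000511
mode (7b) val=120 bits=0x78 at bit 12: 0x00078511
type (10b) val=481 bits=0x1e1 at bit 19: 0x0f0f8511
flags (3b) val=3 bits=0x3 at bit 29: 0x6f0f8511
word = 0x6f0f8511 → little-endian bytes:
  [0]=0x11  [1]=0x85  [2]=0x0f  [3]=0x6f

11 85 0f 6f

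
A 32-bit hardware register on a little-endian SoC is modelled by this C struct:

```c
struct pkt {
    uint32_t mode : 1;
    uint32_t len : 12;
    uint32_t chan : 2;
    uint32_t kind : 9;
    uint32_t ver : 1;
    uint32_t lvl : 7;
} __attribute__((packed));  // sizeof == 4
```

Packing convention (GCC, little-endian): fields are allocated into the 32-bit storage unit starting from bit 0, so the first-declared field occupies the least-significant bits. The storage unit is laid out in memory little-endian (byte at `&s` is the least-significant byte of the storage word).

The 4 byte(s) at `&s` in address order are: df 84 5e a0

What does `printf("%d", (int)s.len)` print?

623

[0]=0xdf [1]=0x84 [2]=0x5e [3]=0xa0 (little-endian) → word 0xa05e84df
mode:1 @ bit 0 → (0xa05e84df>>0)&0x1 = 0x1
len:12 @ bit 1 → (0xa05e84df>>1)&0xfff = 0x26f  ←
chan:2 @ bit 13 → (0xa05e84df>>13)&0x3 = 0x0
kind:9 @ bit 15 → (0xa05e84df>>15)&0x1ff = 0xbd
ver:1 @ bit 24 → (0xa05e84df>>24)&0x1 = 0x0
lvl:7 @ bit 25 → (0xa05e84df>>25)&0x7f = 0x50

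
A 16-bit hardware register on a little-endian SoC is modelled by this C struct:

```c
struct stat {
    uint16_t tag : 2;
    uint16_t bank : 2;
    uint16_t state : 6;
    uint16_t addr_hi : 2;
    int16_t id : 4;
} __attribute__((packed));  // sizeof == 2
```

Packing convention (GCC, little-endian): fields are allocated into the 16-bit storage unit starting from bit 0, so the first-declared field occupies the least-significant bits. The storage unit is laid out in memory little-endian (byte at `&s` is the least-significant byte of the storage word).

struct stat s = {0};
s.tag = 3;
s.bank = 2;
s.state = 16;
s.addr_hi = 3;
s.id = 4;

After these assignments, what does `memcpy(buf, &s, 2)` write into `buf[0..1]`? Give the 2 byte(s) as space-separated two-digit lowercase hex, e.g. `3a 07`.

0b 4d

tag:2 = 3 → 0x3 << 0 → word 0x0003
bank:2 = 2 → 0x2 << 2 → word 0x000b
state:6 = 16 → 0x10 << 4 → word 0x010b
addr_hi:2 = 3 → 0x3 << 10 → word 0x0d0b
id:4 = 4 → 0x4 << 12 → word 0x4d0b
word = 0x4d0b → little-endian bytes:
  [0]=0x0b  [1]=0x4d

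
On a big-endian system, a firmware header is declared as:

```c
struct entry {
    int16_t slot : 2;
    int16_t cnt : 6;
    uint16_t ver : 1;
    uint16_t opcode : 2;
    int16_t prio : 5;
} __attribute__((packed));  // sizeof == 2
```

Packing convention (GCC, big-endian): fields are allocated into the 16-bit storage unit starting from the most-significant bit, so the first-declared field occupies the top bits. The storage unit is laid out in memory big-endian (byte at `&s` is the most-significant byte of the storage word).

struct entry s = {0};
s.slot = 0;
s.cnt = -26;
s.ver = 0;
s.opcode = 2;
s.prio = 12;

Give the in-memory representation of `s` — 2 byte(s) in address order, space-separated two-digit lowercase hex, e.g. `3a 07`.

26 4c

slot:2 = 0 → 0x0 << 14 → word 0x0000
cnt:6 = -26 → 0x26 << 8 → word 0x2600
ver:1 = 0 → 0x0 << 7 → word 0x2600
opcode:2 = 2 → 0x2 << 5 → word 0x2640
prio:5 = 12 → 0xc << 0 → word 0x264c
word = 0x264c → big-endian bytes:
  [0]=0x26  [1]=0x4c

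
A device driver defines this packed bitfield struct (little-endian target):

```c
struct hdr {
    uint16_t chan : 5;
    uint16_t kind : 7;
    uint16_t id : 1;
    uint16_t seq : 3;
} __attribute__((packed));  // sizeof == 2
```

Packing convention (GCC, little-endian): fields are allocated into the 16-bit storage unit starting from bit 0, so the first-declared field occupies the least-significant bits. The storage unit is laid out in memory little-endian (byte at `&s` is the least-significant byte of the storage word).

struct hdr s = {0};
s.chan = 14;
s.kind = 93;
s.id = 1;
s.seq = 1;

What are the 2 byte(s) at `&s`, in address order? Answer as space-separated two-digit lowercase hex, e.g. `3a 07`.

ae 3b

chan:5 = 14 → 0xe << 0 → word 0x000e
kind:7 = 93 → 0x5d << 5 → word 0x0bae
id:1 = 1 → 0x1 << 12 → word 0x1bae
seq:3 = 1 → 0x1 << 13 → word 0x3bae
word = 0x3bae → little-endian bytes:
  [0]=0xae  [1]=0x3b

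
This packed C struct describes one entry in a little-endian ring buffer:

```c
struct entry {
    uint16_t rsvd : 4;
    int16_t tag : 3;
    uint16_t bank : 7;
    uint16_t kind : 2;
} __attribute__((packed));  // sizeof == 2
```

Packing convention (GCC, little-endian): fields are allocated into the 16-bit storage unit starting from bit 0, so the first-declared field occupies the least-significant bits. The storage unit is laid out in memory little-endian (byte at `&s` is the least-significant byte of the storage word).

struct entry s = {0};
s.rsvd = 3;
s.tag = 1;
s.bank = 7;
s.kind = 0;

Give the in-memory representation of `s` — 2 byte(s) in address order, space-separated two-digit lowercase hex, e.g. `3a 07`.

93 03

rsvd (4b) val=3 bits=0x3 at bit 0: 0x0003
tag (3b) val=1 bits=0x1 at bit 4: 0x0013
bank (7b) val=7 bits=0x7 at bit 7: 0x0393
kind (2b) val=0 bits=0x0 at bit 14: 0x0393
word = 0x0393 → little-endian bytes:
  [0]=0x93  [1]=0x03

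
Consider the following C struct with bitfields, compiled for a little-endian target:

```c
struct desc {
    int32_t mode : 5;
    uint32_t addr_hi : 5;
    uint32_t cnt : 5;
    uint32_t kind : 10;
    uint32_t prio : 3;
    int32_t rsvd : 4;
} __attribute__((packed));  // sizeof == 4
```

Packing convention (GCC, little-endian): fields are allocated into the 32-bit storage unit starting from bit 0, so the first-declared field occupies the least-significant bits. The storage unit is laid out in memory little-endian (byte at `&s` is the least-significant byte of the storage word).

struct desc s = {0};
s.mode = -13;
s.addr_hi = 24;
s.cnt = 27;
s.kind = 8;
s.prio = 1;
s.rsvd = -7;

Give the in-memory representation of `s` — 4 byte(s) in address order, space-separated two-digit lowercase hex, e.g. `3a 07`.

mode (5b) val=-13 bits=0x13 at bit 0: 0x00000013
addr_hi (5b) val=24 bits=0x18 at bit 5: 0x00000313
cnt (5b) val=27 bits=0x1b at bit 10: 0x00006f13
kind (10b) val=8 bits=0x8 at bit 15: 0x00046f13
prio (3b) val=1 bits=0x1 at bit 25: 0x02046f13
rsvd (4b) val=-7 bits=0x9 at bit 28: 0x92046f13
word = 0x92046f13 → little-endian bytes:
  [0]=0x13  [1]=0x6f  [2]=0x04  [3]=0x92

13 6f 04 92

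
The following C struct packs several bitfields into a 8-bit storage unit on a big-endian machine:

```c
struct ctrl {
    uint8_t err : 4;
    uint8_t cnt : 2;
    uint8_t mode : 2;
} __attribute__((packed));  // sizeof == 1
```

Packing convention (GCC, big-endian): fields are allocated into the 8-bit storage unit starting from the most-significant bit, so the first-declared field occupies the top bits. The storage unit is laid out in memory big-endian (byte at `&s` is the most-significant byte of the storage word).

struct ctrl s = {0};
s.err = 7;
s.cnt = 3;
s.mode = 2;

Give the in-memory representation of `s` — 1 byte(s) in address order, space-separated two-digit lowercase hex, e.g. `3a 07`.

7e

[4+:4] err=7 & 0xf = 0x7; word=0x70
[2+:2] cnt=3 & 0x3 = 0x3; word=0x7c
[0+:2] mode=2 & 0x3 = 0x2; word=0x7e
word = 0x7e → big-endian bytes:
  [0]=0x7e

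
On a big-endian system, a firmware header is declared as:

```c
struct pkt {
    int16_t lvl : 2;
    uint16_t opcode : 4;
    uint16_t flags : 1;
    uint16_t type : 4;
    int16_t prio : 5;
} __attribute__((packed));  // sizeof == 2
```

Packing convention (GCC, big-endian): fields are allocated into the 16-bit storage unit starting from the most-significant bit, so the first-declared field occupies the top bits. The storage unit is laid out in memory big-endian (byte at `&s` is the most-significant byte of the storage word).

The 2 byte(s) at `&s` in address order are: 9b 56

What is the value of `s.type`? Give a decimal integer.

10

[0]=0x9b [1]=0x56 (big-endian) → word 0x9b56
lvl:2 @ bit 14 → (0x9b56>>14)&0x3 = 0x2
opcode:4 @ bit 10 → (0x9b56>>10)&0xf = 0x6
flags:1 @ bit 9 → (0x9b56>>9)&0x1 = 0x1
type:4 @ bit 5 → (0x9b56>>5)&0xf = 0xa  ←
prio:5 @ bit 0 → (0x9b56>>0)&0x1f = 0x16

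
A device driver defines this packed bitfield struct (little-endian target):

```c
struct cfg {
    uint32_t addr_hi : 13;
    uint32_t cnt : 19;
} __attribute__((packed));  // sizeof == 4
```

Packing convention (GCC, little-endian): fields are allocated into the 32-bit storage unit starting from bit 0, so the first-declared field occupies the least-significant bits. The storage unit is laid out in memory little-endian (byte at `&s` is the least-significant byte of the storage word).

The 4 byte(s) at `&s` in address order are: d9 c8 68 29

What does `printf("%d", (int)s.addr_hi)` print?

2265

[0]=0xd9 [1]=0xc8 [2]=0x68 [3]=0x29 (little-endian) → word 0x2968c8d9
addr_hi [0+:13] = (word>>0) & 0x1fff = 2265  ←
cnt [13+:19] = (word>>13) & 0x7ffff = 84806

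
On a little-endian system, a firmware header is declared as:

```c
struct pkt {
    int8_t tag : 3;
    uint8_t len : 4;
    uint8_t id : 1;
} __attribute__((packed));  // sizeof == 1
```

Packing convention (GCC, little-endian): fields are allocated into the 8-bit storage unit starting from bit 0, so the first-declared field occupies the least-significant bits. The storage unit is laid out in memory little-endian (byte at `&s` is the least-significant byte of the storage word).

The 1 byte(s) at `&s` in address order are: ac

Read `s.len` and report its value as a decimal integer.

5

[0]=0xac (little-endian) → word 0xac
tag [0+:3] = (word>>0) & 0x7 = 4
len [3+:4] = (word>>3) & 0xf = 5  ←
id [7+:1] = (word>>7) & 0x1 = 1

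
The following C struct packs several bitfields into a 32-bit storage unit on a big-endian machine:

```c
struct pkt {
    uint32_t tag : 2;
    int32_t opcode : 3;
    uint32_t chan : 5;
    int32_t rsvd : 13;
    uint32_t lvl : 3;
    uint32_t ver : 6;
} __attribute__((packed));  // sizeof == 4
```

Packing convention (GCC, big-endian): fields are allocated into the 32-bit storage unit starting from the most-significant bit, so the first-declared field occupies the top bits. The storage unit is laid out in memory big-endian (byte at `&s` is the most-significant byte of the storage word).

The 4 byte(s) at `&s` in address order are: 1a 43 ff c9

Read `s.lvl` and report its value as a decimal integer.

[0]=0x1a [1]=0x43 [2]=0xff [3]=0xc9 (big-endian) → word 0x1a43ffc9
tag [30+:2] = (word>>30) & 0x3 = 0
opcode [27+:3] = (word>>27) & 0x7 = 3
chan [22+:5] = (word>>22) & 0x1f = 9
rsvd [9+:13] = (word>>9) & 0x1fff = 511
lvl [6+:3] = (word>>6) & 0x7 = 7  ←
ver [0+:6] = (word>>0) & 0x3f = 9

7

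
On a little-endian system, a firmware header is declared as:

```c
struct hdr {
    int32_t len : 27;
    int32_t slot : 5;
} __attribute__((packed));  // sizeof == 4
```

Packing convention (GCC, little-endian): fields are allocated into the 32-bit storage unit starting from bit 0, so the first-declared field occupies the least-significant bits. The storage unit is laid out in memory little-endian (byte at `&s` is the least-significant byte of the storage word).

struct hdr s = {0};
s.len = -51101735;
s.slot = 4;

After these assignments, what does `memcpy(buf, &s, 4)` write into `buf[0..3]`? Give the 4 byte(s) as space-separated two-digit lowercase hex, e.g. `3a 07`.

len:27 = -51101735 → 0x4f43fd9 << 0 → word 0x04f43fd9
slot:5 = 4 → 0x4 << 27 → word 0x24f43fd9
word = 0x24f43fd9 → little-endian bytes:
  [0]=0xd9  [1]=0x3f  [2]=0xf4  [3]=0x24

d9 3f f4 24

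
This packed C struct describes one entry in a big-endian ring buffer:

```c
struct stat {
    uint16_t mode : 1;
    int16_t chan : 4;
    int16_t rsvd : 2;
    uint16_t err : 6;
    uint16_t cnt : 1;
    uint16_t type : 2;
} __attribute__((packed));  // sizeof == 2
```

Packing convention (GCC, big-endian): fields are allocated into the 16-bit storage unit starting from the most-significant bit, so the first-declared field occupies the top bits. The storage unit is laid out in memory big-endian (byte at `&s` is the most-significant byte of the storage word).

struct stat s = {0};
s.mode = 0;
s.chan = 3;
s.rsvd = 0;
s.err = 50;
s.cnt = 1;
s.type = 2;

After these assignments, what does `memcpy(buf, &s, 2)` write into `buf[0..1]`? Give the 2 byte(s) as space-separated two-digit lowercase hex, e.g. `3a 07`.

19 96

mode:1 = 0 → 0x0 << 15 → word 0x0000
chan:4 = 3 → 0x3 << 11 → word 0x1800
rsvd:2 = 0 → 0x0 << 9 → word 0x1800
err:6 = 50 → 0x32 << 3 → word 0x1990
cnt:1 = 1 → 0x1 << 2 → word 0x1994
type:2 = 2 → 0x2 << 0 → word 0x1996
word = 0x1996 → big-endian bytes:
  [0]=0x19  [1]=0x96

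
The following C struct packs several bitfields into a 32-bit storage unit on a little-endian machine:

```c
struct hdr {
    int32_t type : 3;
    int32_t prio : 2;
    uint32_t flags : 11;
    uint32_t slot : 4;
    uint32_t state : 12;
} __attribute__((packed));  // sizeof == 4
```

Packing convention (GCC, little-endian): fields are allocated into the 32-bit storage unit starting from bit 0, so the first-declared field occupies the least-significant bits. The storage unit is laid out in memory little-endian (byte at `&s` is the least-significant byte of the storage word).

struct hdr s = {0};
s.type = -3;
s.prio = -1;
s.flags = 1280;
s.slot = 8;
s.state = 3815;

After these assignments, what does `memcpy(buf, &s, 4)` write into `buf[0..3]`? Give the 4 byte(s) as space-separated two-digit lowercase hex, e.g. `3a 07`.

1d a0 78 ee

[0+:3] type=-3 & 0x7 = 0x5; word=0x00000005
[3+:2] prio=-1 & 0x3 = 0x3; word=0x0000001d
[5+:11] flags=1280 & 0x7ff = 0x500; word=0x0000a01d
[16+:4] slot=8 & 0xf = 0x8; word=0x0008a01d
[20+:12] state=3815 & 0xfff = 0xee7; word=0xee78a01d
word = 0xee78a01d → little-endian bytes:
  [0]=0x1d  [1]=0xa0  [2]=0x78  [3]=0xee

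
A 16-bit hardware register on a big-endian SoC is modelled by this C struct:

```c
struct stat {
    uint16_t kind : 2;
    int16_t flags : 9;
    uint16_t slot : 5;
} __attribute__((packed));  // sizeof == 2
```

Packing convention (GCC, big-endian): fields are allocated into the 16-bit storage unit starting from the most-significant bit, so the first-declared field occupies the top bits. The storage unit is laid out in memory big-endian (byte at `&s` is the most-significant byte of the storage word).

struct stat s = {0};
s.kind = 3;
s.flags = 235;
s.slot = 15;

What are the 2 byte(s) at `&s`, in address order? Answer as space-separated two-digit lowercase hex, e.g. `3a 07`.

dd 6f

kind:2 = 3 → 0x3 << 14 → word 0xc000
flags:9 = 235 → 0xeb << 5 → word 0xdd60
slot:5 = 15 → 0xf << 0 → word 0xdd6f
word = 0xdd6f → big-endian bytes:
  [0]=0xdd  [1]=0x6f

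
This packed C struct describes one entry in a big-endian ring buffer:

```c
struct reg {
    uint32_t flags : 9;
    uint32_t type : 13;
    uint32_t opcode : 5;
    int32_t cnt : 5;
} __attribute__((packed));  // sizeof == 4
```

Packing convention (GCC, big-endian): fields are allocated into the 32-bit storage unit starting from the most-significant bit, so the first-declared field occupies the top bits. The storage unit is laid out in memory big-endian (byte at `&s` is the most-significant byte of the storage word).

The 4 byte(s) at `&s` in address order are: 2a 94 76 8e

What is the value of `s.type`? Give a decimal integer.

[0]=0x2a [1]=0x94 [2]=0x76 [3]=0x8e (big-endian) → word 0x2a94768e
flags:9 @ bit 23 → (0x2a94768e>>23)&0x1ff = 0x55
type:13 @ bit 10 → (0x2a94768e>>10)&0x1fff = 0x51d  ←
opcode:5 @ bit 5 → (0x2a94768e>>5)&0x1f = 0x14
cnt:5 @ bit 0 → (0x2a94768e>>0)&0x1f = 0xe

1309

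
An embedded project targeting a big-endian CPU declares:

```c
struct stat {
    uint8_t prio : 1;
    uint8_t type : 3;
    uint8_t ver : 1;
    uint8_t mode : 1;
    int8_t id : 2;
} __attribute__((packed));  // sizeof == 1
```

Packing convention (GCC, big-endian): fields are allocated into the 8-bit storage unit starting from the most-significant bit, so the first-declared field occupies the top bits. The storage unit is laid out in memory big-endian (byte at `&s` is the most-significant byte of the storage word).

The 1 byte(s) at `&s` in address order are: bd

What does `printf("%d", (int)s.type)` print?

3

[0]=0xbd (big-endian) → word 0xbd
prio:1 @ bit 7 → (0xbd>>7)&0x1 = 0x1
type:3 @ bit 4 → (0xbd>>4)&0x7 = 0x3  ←
ver:1 @ bit 3 → (0xbd>>3)&0x1 = 0x1
mode:1 @ bit 2 → (0xbd>>2)&0x1 = 0x1
id:2 @ bit 0 → (0xbd>>0)&0x3 = 0x1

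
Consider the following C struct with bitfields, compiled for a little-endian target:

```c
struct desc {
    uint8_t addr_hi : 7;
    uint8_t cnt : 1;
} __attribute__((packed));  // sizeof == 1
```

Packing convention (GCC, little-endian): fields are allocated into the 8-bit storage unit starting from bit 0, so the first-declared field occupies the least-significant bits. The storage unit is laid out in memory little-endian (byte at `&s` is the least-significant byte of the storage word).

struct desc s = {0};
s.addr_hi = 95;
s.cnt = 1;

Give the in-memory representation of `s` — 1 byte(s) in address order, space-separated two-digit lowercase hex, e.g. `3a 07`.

[0+:7] addr_hi=95 & 0x7f = 0x5f; word=0x5f
[7+:1] cnt=1 & 0x1 = 0x1; word=0xdf
word = 0xdf → little-endian bytes:
  [0]=0xdf

df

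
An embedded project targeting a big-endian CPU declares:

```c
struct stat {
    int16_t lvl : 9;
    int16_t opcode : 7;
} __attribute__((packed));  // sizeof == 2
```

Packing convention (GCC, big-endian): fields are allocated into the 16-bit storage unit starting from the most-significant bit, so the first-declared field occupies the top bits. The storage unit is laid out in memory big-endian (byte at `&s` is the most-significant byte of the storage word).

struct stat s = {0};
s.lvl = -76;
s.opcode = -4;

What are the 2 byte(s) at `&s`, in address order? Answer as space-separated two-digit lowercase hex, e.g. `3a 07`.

da 7c

lvl (9b) val=-76 bits=0x1b4 at bit 7: 0xda00
opcode (7b) val=-4 bits=0x7c at bit 0: 0xda7c
word = 0xda7c → big-endian bytes:
  [0]=0xda  [1]=0x7c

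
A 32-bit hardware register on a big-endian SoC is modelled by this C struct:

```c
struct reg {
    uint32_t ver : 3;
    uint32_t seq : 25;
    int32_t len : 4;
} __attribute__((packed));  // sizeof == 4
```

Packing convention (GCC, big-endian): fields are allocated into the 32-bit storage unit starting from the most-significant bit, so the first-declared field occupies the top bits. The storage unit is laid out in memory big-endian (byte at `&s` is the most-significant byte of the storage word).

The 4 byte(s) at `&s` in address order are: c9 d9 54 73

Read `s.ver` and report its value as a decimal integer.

6

[0]=0xc9 [1]=0xd9 [2]=0x54 [3]=0x73 (big-endian) → word 0xc9d95473
ver [29+:3] = (word>>29) & 0x7 = 6  ←
seq [4+:25] = (word>>4) & 0x1ffffff = 10327367
len [0+:4] = (word>>0) & 0xf = 3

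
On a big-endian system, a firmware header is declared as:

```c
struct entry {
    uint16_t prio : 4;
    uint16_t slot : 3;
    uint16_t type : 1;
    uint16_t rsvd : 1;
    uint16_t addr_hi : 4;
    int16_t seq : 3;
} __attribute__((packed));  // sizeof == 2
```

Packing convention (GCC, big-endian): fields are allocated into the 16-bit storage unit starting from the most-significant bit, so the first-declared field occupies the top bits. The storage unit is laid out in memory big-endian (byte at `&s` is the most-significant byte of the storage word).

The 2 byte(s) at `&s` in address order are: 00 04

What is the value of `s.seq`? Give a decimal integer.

[0]=0x00 [1]=0x04 (big-endian) → word 0x0004
prio:4 @ bit 12 → (0x0004>>12)&0xf = 0x0
slot:3 @ bit 9 → (0x0004>>9)&0x7 = 0x0
type:1 @ bit 8 → (0x0004>>8)&0x1 = 0x0
rsvd:1 @ bit 7 → (0x0004>>7)&0x1 = 0x0
addr_hi:4 @ bit 3 → (0x0004>>3)&0xf = 0x0
seq:3 @ bit 0 → (0x0004>>0)&0x7 = 0x4  ←
seq signed 3b, MSB=1: 4 - 8 = -4

-4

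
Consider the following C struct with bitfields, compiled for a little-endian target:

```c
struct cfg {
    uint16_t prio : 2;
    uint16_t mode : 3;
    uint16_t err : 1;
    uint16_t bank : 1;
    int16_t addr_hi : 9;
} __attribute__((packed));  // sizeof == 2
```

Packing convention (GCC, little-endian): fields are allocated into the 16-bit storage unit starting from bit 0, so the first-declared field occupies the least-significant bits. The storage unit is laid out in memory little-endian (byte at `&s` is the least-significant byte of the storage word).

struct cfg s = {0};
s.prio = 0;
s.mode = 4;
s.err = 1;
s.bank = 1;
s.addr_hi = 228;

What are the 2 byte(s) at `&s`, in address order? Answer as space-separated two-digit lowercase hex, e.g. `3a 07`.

[0+:2] prio=0 & 0x3 = 0x0; word=0x0000
[2+:3] mode=4 & 0x7 = 0x4; word=0x0010
[5+:1] err=1 & 0x1 = 0x1; word=0x0030
[6+:1] bank=1 & 0x1 = 0x1; word=0x0070
[7+:9] addr_hi=228 & 0x1ff = 0xe4; word=0x7270
word = 0x7270 → little-endian bytes:
  [0]=0x70  [1]=0x72

70 72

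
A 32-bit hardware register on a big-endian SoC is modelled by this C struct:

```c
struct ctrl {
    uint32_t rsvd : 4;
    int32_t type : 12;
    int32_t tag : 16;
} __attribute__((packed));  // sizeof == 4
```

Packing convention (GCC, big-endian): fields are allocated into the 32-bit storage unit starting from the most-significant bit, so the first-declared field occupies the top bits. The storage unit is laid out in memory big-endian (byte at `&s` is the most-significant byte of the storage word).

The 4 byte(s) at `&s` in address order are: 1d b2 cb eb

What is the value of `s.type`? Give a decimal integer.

[0]=0x1d [1]=0xb2 [2]=0xcb [3]=0xeb (big-endian) → word 0x1db2cbeb
rsvd:4 @ bit 28 → (0x1db2cbeb>>28)&0xf = 0x1
type:12 @ bit 16 → (0x1db2cbeb>>16)&0xfff = 0xdb2  ←
tag:16 @ bit 0 → (0x1db2cbeb>>0)&0xffff = 0xcbeb
type signed 12b, MSB=1: 3506 - 4096 = -590

-590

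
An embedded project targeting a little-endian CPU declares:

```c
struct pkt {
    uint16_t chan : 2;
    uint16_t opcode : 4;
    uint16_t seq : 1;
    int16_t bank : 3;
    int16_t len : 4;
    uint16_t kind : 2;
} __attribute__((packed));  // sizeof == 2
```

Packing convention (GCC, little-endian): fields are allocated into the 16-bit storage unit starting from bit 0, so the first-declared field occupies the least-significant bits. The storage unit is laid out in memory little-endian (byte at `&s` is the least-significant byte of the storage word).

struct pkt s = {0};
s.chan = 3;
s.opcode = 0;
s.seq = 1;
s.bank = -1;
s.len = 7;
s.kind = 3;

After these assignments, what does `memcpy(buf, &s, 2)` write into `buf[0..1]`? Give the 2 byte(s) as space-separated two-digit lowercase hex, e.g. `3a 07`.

c3 df

[0+:2] chan=3 & 0x3 = 0x3; word=0x0003
[2+:4] opcode=0 & 0xf = 0x0; word=0x0003
[6+:1] seq=1 & 0x1 = 0x1; word=0x0043
[7+:3] bank=-1 & 0x7 = 0x7; word=0x03c3
[10+:4] len=7 & 0xf = 0x7; word=0x1fc3
[14+:2] kind=3 & 0x3 = 0x3; word=0xdfc3
word = 0xdfc3 → little-endian bytes:
  [0]=0xc3  [1]=0xdf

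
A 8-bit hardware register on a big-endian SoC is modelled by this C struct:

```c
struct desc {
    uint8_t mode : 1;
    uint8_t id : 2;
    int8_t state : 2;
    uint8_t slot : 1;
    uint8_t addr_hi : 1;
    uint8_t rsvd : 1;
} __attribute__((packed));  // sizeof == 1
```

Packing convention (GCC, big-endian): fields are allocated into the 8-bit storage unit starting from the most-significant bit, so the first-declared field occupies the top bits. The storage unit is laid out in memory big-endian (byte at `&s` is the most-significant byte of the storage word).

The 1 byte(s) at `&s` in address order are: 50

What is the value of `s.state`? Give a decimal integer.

[0]=0x50 (big-endian) → word 0x50
mode:1 @ bit 7 → (0x50>>7)&0x1 = 0x0
id:2 @ bit 5 → (0x50>>5)&0x3 = 0x2
state:2 @ bit 3 → (0x50>>3)&0x3 = 0x2  ←
slot:1 @ bit 2 → (0x50>>2)&0x1 = 0x0
addr_hi:1 @ bit 1 → (0x50>>1)&0x1 = 0x0
rsvd:1 @ bit 0 → (0x50>>0)&0x1 = 0x0
state signed 2b, MSB=1: 2 - 4 = -2

-2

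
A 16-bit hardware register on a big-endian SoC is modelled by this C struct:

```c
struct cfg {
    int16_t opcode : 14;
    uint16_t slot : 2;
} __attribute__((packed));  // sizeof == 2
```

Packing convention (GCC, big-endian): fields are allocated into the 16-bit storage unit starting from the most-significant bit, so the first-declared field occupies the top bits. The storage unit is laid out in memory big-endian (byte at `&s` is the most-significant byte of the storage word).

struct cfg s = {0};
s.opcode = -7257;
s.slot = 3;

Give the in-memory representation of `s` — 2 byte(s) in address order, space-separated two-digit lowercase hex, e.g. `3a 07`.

opcode:14 = -7257 → 0x23a7 << 2 → word 0x8e9c
slot:2 = 3 → 0x3 << 0 → word 0x8e9f
word = 0x8e9f → big-endian bytes:
  [0]=0x8e  [1]=0x9f

8e 9f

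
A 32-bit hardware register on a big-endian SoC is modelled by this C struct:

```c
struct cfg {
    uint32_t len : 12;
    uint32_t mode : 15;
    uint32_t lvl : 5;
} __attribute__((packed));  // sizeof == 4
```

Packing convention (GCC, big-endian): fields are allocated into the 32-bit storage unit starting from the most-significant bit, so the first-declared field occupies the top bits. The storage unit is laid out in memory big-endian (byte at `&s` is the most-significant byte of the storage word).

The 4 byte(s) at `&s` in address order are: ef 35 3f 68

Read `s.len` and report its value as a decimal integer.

[0]=0xef [1]=0x35 [2]=0x3f [3]=0x68 (big-endian) → word 0xef353f68
len [20+:12] = (word>>20) & 0xfff = 3827  ←
mode [5+:15] = (word>>5) & 0x7fff = 10747
lvl [0+:5] = (word>>0) & 0x1f = 8

3827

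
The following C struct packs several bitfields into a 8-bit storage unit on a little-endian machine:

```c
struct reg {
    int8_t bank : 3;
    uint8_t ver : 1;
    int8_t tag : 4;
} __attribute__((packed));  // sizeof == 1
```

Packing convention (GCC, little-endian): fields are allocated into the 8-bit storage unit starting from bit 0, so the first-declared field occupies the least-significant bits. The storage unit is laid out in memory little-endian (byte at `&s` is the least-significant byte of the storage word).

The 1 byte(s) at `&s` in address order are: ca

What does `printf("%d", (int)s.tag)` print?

[0]=0xca (little-endian) → word 0xca
bank:3 @ bit 0 → (0xca>>0)&0x7 = 0x2
ver:1 @ bit 3 → (0xca>>3)&0x1 = 0x1
tag:4 @ bit 4 → (0xca>>4)&0xf = 0xc  ←
tag signed 4b, MSB=1: 12 - 16 = -4

-4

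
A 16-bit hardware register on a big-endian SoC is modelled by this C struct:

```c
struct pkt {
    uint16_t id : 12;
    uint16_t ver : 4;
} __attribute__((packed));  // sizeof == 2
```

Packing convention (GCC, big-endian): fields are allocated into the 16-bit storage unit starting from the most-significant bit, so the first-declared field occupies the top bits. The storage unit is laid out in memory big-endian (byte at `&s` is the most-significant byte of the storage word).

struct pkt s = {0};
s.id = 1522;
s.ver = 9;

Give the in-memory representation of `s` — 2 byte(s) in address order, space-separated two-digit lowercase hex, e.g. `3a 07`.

5f 29

[4+:12] id=1522 & 0xfff = 0x5f2; word=0x5f20
[0+:4] ver=9 & 0xf = 0x9; word=0x5f29
word = 0x5f29 → big-endian bytes:
  [0]=0x5f  [1]=0x29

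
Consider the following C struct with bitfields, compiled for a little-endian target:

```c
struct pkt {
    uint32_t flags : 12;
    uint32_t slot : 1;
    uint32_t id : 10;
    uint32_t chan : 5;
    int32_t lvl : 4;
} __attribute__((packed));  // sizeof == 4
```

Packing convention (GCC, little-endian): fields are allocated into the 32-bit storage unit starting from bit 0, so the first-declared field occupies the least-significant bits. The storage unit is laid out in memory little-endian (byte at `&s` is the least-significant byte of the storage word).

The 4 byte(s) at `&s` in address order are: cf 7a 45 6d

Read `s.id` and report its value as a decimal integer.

555

[0]=0xcf [1]=0x7a [2]=0x45 [3]=0x6d (little-endian) → word 0x6d457acf
flags:12 @ bit 0 → (0x6d457acf>>0)&0xfff = 0xacf
slot:1 @ bit 12 → (0x6d457acf>>12)&0x1 = 0x1
id:10 @ bit 13 → (0x6d457acf>>13)&0x3ff = 0x22b  ←
chan:5 @ bit 23 → (0x6d457acf>>23)&0x1f = 0x1a
lvl:4 @ bit 28 → (0x6d457acf>>28)&0xf = 0x6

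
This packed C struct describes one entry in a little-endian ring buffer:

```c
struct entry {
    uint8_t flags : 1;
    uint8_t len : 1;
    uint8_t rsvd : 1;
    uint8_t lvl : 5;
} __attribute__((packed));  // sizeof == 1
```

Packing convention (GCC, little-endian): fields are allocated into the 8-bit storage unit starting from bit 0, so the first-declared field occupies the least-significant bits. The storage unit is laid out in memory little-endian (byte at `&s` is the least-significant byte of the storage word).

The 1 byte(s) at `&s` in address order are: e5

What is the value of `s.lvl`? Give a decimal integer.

28

[0]=0xe5 (little-endian) → word 0xe5
flags [0+:1] = (word>>0) & 0x1 = 1
len [1+:1] = (word>>1) & 0x1 = 0
rsvd [2+:1] = (word>>2) & 0x1 = 1
lvl [3+:5] = (word>>3) & 0x1f = 28  ←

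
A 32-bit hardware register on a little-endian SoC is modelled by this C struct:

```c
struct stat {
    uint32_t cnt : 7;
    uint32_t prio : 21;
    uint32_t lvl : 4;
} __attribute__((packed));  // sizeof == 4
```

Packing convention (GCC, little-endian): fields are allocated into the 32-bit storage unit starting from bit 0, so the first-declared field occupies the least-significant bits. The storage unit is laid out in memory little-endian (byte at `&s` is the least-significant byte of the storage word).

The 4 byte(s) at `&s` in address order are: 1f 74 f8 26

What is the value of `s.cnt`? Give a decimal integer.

[0]=0x1f [1]=0x74 [2]=0xf8 [3]=0x26 (little-endian) → word 0x26f8741f
cnt [0+:7] = (word>>0) & 0x7f = 31  ←
prio [7+:21] = (word>>7) & 0x1fffff = 913640
lvl [28+:4] = (word>>28) & 0xf = 2

31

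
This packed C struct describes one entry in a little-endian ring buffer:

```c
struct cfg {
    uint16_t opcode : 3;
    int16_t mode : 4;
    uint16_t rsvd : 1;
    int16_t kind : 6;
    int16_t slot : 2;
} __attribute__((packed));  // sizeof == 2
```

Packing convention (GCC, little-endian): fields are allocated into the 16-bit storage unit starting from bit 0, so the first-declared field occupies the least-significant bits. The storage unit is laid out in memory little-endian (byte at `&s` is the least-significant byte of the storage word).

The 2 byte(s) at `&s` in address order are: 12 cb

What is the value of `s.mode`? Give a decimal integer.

[0]=0x12 [1]=0xcb (little-endian) → word 0xcb12
opcode:3 @ bit 0 → (0xcb12>>0)&0x7 = 0x2
mode:4 @ bit 3 → (0xcb12>>3)&0xf = 0x2  ←
rsvd:1 @ bit 7 → (0xcb12>>7)&0x1 = 0x0
kind:6 @ bit 8 → (0xcb12>>8)&0x3f = 0xb
slot:2 @ bit 14 → (0xcb12>>14)&0x3 = 0x3
mode signed 4b, MSB=0: value = 2

2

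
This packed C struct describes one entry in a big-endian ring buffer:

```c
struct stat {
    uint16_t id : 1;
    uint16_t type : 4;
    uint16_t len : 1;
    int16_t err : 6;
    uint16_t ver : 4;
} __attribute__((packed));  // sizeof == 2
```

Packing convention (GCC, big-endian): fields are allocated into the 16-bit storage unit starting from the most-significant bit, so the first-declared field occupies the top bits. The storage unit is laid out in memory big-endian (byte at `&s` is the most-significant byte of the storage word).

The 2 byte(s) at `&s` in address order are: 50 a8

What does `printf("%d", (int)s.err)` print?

[0]=0x50 [1]=0xa8 (big-endian) → word 0x50a8
id:1 @ bit 15 → (0x50a8>>15)&0x1 = 0x0
type:4 @ bit 11 → (0x50a8>>11)&0xf = 0xa
len:1 @ bit 10 → (0x50a8>>10)&0x1 = 0x0
err:6 @ bit 4 → (0x50a8>>4)&0x3f = 0xa  ←
ver:4 @ bit 0 → (0x50a8>>0)&0xf = 0x8
err signed 6b, MSB=0: value = 10

10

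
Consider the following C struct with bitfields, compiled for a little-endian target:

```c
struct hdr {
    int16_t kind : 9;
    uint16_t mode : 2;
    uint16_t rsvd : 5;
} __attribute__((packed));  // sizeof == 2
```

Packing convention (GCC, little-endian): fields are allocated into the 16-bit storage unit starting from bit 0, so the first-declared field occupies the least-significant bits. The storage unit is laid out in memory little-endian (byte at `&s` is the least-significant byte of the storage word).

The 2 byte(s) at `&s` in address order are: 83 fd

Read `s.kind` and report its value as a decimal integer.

[0]=0x83 [1]=0xfd (little-endian) → word 0xfd83
kind [0+:9] = (word>>0) & 0x1ff = 387  ←
mode [9+:2] = (word>>9) & 0x3 = 2
rsvd [11+:5] = (word>>11) & 0x1f = 31
kind signed 9b, MSB=1: 387 - 512 = -125

-125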